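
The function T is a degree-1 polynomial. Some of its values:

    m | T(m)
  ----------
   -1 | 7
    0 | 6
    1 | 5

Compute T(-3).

Write T(m) = am + b; the 3 given values yield a linear system in the 2 coefficients.
Solving, T(m) = -m + 6.
Then T(-3) = 9.

9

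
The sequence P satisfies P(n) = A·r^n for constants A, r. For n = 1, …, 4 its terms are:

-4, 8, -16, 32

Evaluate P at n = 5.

-64

Consecutive ratio: 8/(-4) = -2, and -16/8 = -2, so r = -2.
Then A·(-2)^1 = -4 gives A = 2, and P(n) = 2·(-2)^n.
P(5) = 2·(-2)^5 = -64.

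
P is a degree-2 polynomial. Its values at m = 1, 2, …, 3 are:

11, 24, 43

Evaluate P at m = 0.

Write P(m) = am² + bm + c; the 3 given values yield a linear system in the 3 coefficients.
Solving, P(m) = 3m² + 4m + 4.
Then P(0) = 4.

4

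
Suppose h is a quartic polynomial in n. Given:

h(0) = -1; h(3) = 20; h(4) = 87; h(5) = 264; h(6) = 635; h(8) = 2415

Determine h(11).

Write h(n) = an^4 + bn³ + cn² + dn + e; the 6 given values yield a linear system in the 5 coefficients.
Solving, h(n) = n^4 - 4n³ + 6n² - 2n - 1.
Then h(11) = 10020.

10020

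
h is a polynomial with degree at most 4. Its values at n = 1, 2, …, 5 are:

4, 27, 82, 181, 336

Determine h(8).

1257

First differences: 23, 55, 99, 155. Second differences: 32, 44, 56. Third differences: 12, 12.
Level-3 differences are constant, so h has degree 3.
Fitting a degree-3 polynomial gives h(n) = 2n³ + 4n² - 3n + 1.
Then h(8) = 1257.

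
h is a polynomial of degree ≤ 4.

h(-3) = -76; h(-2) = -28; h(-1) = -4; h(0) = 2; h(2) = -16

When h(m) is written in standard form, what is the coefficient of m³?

1

Write h(m) = am^4 + bm³ + cm² + dm + e; the 5 given values yield a linear system in the 5 coefficients.
Solving, the leading coefficient vanishes, and h(m) = m³ - 6m² - m + 2.
The coefficient of m³ is 1.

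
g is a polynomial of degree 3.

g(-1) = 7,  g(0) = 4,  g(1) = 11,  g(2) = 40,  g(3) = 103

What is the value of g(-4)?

First differences: -3, 7, 29, 63. Second differences: 10, 22, 34. Third differences: 12, 12.
Level-3 differences are constant, so g has degree 3.
Fitting a degree-3 polynomial gives g(n) = 2n³ + 5n² + 4.
Then g(-4) = -44.

-44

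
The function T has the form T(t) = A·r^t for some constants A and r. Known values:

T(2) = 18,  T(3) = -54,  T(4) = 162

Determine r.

Consecutive ratio: -54/18 = -3, and 162/(-54) = -3, so r = -3.
Then A·(-3)^2 = 18 gives A = 2, and T(t) = 2·(-3)^t.

-3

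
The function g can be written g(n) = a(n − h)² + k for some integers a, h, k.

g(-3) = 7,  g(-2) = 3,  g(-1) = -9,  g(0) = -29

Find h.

First differences -4, -12, -20; second difference -8 = 2a, so a = -4.
Expanding, the n-coefficient is −2ah = 8h; matching it to the data gives h = -3, and then k = 7.
So g(n) = -4(n + 3)² + 7.
Hence h = -3.

-3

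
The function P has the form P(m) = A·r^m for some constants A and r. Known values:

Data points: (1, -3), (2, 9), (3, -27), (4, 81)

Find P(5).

Consecutive ratio: 9/(-3) = -3, and -27/9 = -3, so r = -3.
Then A·(-3)^1 = -3 gives A = 1, and P(m) = 1·(-3)^m.
P(5) = 1·(-3)^5 = -243.

-243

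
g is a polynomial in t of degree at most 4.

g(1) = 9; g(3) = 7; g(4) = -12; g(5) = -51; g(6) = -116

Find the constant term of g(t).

4

Write g(t) = at^4 + bt³ + ct² + dt + e; the 5 given values yield a linear system in the 5 coefficients.
Solving, the leading coefficient vanishes, and g(t) = -t³ + 2t² + 4t + 4.
The constant term is g(0) = 4.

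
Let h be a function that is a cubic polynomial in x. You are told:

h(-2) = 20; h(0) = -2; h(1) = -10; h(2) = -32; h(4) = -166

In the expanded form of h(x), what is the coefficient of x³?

-2

Write h(x) = ax³ + bx² + cx + d; the 5 given values yield a linear system in the 4 coefficients.
Solving, h(x) = -2x³ - x² - 5x - 2.
The coefficient of x³ is -2.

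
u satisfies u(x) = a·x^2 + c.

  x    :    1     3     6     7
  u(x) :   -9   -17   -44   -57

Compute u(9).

From u(1) = -9 and u(3) = -17: 1a + c = -9 and 9a + c = -17.
Subtracting: 8a = -8, so a = -1; then c = -9 − (-1)·1 = -8.
So u(x) = -1x² − 8, and u(9) = -89.

-89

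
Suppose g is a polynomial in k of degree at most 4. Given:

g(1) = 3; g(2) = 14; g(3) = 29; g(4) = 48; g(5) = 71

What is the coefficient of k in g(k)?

First differences: 11, 15, 19, 23. Second differences: 4, 4, 4.
Level-2 differences are constant, so g has degree 2.
Fitting a degree-2 polynomial gives g(k) = 2k² + 5k - 4.
The coefficient of k is 5.

5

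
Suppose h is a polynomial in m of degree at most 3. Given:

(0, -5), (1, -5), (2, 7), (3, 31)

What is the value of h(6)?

175

Write h(m) = am³ + bm² + cm + d; the 4 given values yield a linear system in the 4 coefficients.
Solving, the leading coefficient vanishes, and h(m) = 6m² - 6m - 5.
Then h(6) = 175.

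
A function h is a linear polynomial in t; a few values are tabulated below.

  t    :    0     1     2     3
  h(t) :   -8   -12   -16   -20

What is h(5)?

First differences: -4, -4, -4.
Level-1 differences are constant, so h has degree 1.
Fitting a degree-1 polynomial gives h(t) = -4t - 8.
Then h(5) = -28.

-28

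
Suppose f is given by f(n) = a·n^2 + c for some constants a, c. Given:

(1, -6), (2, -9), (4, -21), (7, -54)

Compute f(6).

From f(1) = -6 and f(2) = -9: 1a + c = -6 and 4a + c = -9.
Subtracting: 3a = -3, so a = -1; then c = -6 − (-1)·1 = -5.
So f(n) = -1n² − 5, and f(6) = -41.

-41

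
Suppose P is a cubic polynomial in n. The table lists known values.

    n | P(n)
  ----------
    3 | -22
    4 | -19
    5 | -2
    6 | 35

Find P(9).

Write P(n) = an³ + bn² + cn + d; the 4 given values yield a linear system in the 4 coefficients.
Solving, P(n) = n³ - 5n² + n - 7.
Then P(9) = 326.

326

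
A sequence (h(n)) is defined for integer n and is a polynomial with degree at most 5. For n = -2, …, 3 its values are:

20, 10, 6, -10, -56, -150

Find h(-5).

266

First differences: -10, -4, -16, -46, -94. Second differences: 6, -12, -30, -48. Third differences: -18, -18, -18.
Level-3 differences are constant, so h has degree 3.
Fitting a degree-3 polynomial gives h(n) = -3n³ - 6n² - 7n + 6.
Then h(-5) = 266.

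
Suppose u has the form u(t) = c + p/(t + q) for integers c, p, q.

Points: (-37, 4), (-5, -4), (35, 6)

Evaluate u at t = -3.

(u(t) − c)(t + q) = p for each data point; the three points give a linear system in c and q, then p follows.
Solving: c = 5, q = 1, p = 36, so u(t) = 5 + 36/(t + 1).
Then u(-3) = 5 + 36/(-2) = -13.

-13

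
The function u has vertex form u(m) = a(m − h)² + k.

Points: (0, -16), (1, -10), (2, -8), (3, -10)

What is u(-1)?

First differences 6, 2, -2; second difference -4 = 2a, so a = -2.
Expanding, the m-coefficient is −2ah = 4h; matching it to the data gives h = 2, and then k = -8.
So u(m) = -2(m − 2)² − 8.
u(-1) = -2·(-3)² − 8 = -26.

-26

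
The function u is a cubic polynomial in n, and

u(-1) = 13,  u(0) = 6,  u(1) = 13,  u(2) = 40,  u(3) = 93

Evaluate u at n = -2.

28

First differences: -7, 7, 27, 53. Second differences: 14, 20, 26. Third differences: 6, 6.
Level-3 differences are constant, so u has degree 3.
Fitting a degree-3 polynomial gives u(n) = n³ + 7n² - n + 6.
Then u(-2) = 28.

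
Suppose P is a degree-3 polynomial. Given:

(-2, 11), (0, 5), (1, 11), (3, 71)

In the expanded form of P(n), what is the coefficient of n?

Write P(n) = an³ + bn² + cn + d; the 4 given values yield a linear system in the 4 coefficients.
Solving, P(n) = n³ + 4n² + n + 5.
The coefficient of n is 1.

1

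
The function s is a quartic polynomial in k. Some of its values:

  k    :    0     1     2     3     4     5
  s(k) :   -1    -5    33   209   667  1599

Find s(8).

9879

First differences: -4, 38, 176, 458, 932. Second differences: 42, 138, 282, 474. Third differences: 96, 144, 192. Fourth differences: 48, 48.
Level-4 differences are constant, so s has degree 4.
Fitting a degree-4 polynomial gives s(k) = 2k^4 + 4k³ - 5k² - 5k - 1.
Then s(8) = 9879.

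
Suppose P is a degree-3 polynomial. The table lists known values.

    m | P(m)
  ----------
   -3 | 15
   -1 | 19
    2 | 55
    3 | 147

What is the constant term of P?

9

Write P(m) = am³ + bm² + cm + d; the 4 given values yield a linear system in the 4 coefficients.
Solving, P(m) = 3m³ + 8m² - 5m + 9.
The constant term is P(0) = 9.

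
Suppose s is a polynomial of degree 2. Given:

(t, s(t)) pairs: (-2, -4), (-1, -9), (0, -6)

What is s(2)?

Write s(t) = at² + bt + c; the 3 given values yield a linear system in the 3 coefficients.
Solving, s(t) = 4t² + 7t - 6.
Then s(2) = 24.

24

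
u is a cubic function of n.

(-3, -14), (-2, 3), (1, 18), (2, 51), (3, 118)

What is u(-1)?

Write u(n) = an³ + bn² + cn + d; the 5 given values yield a linear system in the 4 coefficients.
Solving, u(n) = 2n³ + 5n² + 4n + 7.
Then u(-1) = 6.

6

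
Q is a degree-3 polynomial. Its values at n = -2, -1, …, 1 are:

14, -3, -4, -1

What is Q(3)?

-31

Write Q(n) = an³ + bn² + cn + d; the 4 given values yield a linear system in the 4 coefficients.
Solving, Q(n) = -2n³ + 2n² + 3n - 4.
Then Q(3) = -31.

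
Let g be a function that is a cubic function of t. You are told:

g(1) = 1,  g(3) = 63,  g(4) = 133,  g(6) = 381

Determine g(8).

Write g(t) = at³ + bt² + ct + d; the 4 given values yield a linear system in the 4 coefficients.
Solving, g(t) = t³ + 5t² - 2t - 3.
Then g(8) = 813.

813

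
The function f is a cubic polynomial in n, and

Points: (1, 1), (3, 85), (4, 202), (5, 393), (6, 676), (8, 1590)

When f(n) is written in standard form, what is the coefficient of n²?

1

Write f(n) = an³ + bn² + cn + d; the 6 given values yield a linear system in the 4 coefficients.
Solving, f(n) = 3n³ + n² - n - 2.
The coefficient of n² is 1.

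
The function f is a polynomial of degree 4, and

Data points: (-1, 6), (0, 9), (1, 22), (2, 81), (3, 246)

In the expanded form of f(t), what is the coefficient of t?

4

Write f(t) = at^4 + bt³ + ct² + dt + e; the 5 given values yield a linear system in the 5 coefficients.
Solving, f(t) = t^4 + 4t³ + 4t² + 4t + 9.
The coefficient of t is 4.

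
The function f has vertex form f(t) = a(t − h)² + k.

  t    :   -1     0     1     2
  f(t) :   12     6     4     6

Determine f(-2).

First differences -6, -2, 2; second difference 4 = 2a, so a = 2.
Expanding, the t-coefficient is −2ah = -4h; matching it to the data gives h = 1, and then k = 4.
So f(t) = 2(t − 1)² + 4.
f(-2) = 2·(-3)² + 4 = 22.

22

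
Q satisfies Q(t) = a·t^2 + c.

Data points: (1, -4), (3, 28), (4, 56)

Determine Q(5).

92

From Q(1) = -4 and Q(3) = 28: 1a + c = -4 and 9a + c = 28.
Subtracting: 8a = 32, so a = 4; then c = -4 − 4·1 = -8.
So Q(t) = 4t² − 8, and Q(5) = 92.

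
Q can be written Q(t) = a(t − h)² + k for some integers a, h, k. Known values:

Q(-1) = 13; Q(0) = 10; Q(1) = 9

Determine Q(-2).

18

First differences -3, -1; second difference 2 = 2a, so a = 1.
Expanding, the t-coefficient is −2ah = -2h; matching it to the data gives h = 1, and then k = 9.
So Q(t) = 1(t − 1)² + 9.
Q(-2) = 1·(-3)² + 9 = 18.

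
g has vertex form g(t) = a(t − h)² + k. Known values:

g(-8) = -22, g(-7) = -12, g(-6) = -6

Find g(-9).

First differences 10, 6; second difference -4 = 2a, so a = -2.
Expanding, the t-coefficient is −2ah = 4h; matching it to the data gives h = -5, and then k = -4.
So g(t) = -2(t + 5)² − 4.
g(-9) = -2·(-4)² − 4 = -36.

-36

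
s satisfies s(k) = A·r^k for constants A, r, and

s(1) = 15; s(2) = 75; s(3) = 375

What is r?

Consecutive ratio: 75/15 = 5, and 375/75 = 5, so r = 5.
Then A·5^1 = 15 gives A = 3, and s(k) = 3·5^k.

5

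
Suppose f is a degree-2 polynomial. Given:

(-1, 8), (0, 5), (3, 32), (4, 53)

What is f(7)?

Write f(t) = at² + bt + c; the 4 given values yield a linear system in the 3 coefficients.
Solving, f(t) = 3t² + 5.
Then f(7) = 152.

152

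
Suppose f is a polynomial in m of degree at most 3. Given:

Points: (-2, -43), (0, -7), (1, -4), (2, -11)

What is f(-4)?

-119

Write f(m) = am³ + bm² + cm + d; the 4 given values yield a linear system in the 4 coefficients.
Solving, the leading coefficient vanishes, and f(m) = -5m² + 8m - 7.
Then f(-4) = -119.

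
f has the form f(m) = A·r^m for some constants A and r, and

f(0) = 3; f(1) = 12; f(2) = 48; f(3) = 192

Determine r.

4

Consecutive ratio: 12/3 = 4, and 48/12 = 4, so r = 4.
Then A·4^0 = 3 gives A = 3, and f(m) = 3·4^m.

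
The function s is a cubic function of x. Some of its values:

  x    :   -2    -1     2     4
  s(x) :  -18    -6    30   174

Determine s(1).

Write s(x) = ax³ + bx² + cx + d; the 4 given values yield a linear system in the 4 coefficients.
Solving, s(x) = 2x³ + 2x² + 4x - 2.
Then s(1) = 6.

6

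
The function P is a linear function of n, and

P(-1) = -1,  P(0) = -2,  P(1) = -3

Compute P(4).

-6

Write P(n) = an + b; the 3 given values yield a linear system in the 2 coefficients.
Solving, P(n) = -n - 2.
Then P(4) = -6.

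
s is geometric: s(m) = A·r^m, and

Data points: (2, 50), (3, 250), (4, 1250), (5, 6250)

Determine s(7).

156250

Consecutive ratio: 250/50 = 5, and 1250/250 = 5, so r = 5.
Then A·5^2 = 50 gives A = 2, and s(m) = 2·5^m.
s(7) = 2·5^7 = 156250.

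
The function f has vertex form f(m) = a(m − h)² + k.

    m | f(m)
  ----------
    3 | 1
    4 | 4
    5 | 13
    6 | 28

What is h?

3

First differences 3, 9, 15; second difference 6 = 2a, so a = 3.
Expanding, the m-coefficient is −2ah = -6h; matching it to the data gives h = 3, and then k = 1.
So f(m) = 3(m − 3)² + 1.
Hence h = 3.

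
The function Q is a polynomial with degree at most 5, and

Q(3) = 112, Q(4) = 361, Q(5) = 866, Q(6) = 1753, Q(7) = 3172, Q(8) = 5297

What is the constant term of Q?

1

Write Q(x) = ax^5 + bx^4 + cx³ + dx² + ex + p; the 6 given values yield a linear system in the 6 coefficients.
Solving, the leading coefficient vanishes, and Q(x) = x^4 + 3x³ - 5x² - 2x + 1.
The constant term is Q(0) = 1.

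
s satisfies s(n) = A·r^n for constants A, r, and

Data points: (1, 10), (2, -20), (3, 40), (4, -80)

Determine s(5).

Consecutive ratio: -20/10 = -2, and 40/(-20) = -2, so r = -2.
Then A·(-2)^1 = 10 gives A = -5, and s(n) = -5·(-2)^n.
s(5) = -5·(-2)^5 = 160.

160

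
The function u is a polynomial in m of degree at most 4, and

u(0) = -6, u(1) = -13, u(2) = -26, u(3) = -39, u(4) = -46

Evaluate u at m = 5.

-41

First differences: -7, -13, -13, -7. Second differences: -6, 0, 6. Third differences: 6, 6.
Level-3 differences are constant, so u has degree 3.
Fitting a degree-3 polynomial gives u(m) = m³ - 6m² - 2m - 6.
Then u(5) = -41.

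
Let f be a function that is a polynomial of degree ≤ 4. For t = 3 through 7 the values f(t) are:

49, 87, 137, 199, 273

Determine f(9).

Write f(t) = at^4 + bt³ + ct² + dt + e; the 5 given values yield a linear system in the 5 coefficients.
Solving, the top 2 coefficients vanish, and f(t) = 6t² - 4t + 7.
Then f(9) = 457.

457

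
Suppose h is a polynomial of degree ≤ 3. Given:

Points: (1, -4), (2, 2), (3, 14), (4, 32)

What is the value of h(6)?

86

First differences: 6, 12, 18. Second differences: 6, 6.
Level-2 differences are constant, so h has degree 2.
Fitting a degree-2 polynomial gives h(x) = 3x² - 3x - 4.
Then h(6) = 86.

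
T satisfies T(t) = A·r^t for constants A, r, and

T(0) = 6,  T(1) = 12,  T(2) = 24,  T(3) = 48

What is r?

Consecutive ratio: 12/6 = 2, and 24/12 = 2, so r = 2.
Then A·2^0 = 6 gives A = 6, and T(t) = 6·2^t.

2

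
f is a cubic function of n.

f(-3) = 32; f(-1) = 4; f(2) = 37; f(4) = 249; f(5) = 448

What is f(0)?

Write f(n) = an³ + bn² + cn + d; the 5 given values yield a linear system in the 4 coefficients.
Solving, f(n) = 2n³ + 9n² - 4n - 7.
The constant term is f(0) = -7.

-7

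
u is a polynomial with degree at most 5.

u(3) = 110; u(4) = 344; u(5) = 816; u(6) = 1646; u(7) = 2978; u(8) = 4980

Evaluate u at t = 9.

Write u(t) = at^5 + bt^4 + ct³ + dt² + et + p; the 6 given values yield a linear system in the 6 coefficients.
Solving, the leading coefficient vanishes, and u(t) = t^4 + 2t³ - 2t² - t - 4.
Then u(9) = 7844.

7844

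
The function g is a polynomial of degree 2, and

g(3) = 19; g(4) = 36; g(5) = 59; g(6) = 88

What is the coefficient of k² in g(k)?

First differences: 17, 23, 29. Second differences: 6, 6.
Level-2 differences are constant, so g has degree 2.
Fitting a degree-2 polynomial gives g(k) = 3k² - 4k + 4.
The coefficient of k² is 3.

3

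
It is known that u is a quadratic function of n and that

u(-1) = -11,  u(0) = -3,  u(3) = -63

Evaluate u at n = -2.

Write u(n) = an² + bn + c; the 3 given values yield a linear system in the 3 coefficients.
Solving, u(n) = -7n² + n - 3.
Then u(-2) = -33.

-33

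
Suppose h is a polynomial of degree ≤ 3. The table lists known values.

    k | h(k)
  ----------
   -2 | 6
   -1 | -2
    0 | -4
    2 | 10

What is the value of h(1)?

Write h(k) = ak³ + bk² + ck + d; the 4 given values yield a linear system in the 4 coefficients.
Solving, the leading coefficient vanishes, and h(k) = 3k² + k - 4.
Then h(1) = 0.

0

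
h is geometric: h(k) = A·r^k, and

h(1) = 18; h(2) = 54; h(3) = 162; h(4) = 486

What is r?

Consecutive ratio: 54/18 = 3, and 162/54 = 3, so r = 3.
Then A·3^1 = 18 gives A = 6, and h(k) = 6·3^k.

3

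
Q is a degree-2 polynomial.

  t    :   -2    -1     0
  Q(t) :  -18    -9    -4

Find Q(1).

Write Q(t) = at² + bt + c; the 3 given values yield a linear system in the 3 coefficients.
Solving, Q(t) = -2t² + 3t - 4.
Then Q(1) = -3.

-3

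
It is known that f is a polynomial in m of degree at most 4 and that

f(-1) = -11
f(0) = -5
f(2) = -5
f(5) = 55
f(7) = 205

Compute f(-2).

-29

Write f(m) = am^4 + bm³ + cm² + dm + e; the 5 given values yield a linear system in the 5 coefficients.
Solving, the leading coefficient vanishes, and f(m) = m³ - 3m² + 2m - 5.
Then f(-2) = -29.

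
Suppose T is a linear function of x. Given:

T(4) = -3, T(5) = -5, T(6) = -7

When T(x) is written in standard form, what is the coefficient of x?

First differences: -2, -2.
Level-1 differences are constant, so T has degree 1.
Fitting a degree-1 polynomial gives T(x) = -2x + 5.
The coefficient of x is -2.

-2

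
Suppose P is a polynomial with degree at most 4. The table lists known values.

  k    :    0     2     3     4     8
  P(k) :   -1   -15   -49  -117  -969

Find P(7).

Write P(k) = ak^4 + bk³ + ck² + dk + e; the 5 given values yield a linear system in the 5 coefficients.
Solving, the leading coefficient vanishes, and P(k) = -2k³ + k² - k - 1.
Then P(7) = -645.

-645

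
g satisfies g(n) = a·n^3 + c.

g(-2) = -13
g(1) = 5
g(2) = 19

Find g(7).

689

From g(-2) = -13 and g(1) = 5: -8a + c = -13 and 1a + c = 5.
Subtracting: 9a = 18, so a = 2; then c = -13 − 2·(-8) = 3.
So g(n) = 2n³ + 3, and g(7) = 689.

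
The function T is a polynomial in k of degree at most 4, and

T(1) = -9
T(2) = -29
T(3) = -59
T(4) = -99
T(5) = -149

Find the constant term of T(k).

1

Write T(k) = ak^4 + bk³ + ck² + dk + e; the 5 given values yield a linear system in the 5 coefficients.
Solving, the top 2 coefficients vanish, and T(k) = -5k² - 5k + 1.
The constant term is T(0) = 1.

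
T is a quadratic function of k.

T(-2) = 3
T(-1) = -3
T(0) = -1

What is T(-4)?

Write T(k) = ak² + bk + c; the 3 given values yield a linear system in the 3 coefficients.
Solving, T(k) = 4k² + 6k - 1.
Then T(-4) = 39.

39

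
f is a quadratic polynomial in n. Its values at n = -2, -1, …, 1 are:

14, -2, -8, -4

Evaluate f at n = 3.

34

First differences: -16, -6, 4. Second differences: 10, 10.
Level-2 differences are constant, so f has degree 2.
Fitting a degree-2 polynomial gives f(n) = 5n² - n - 8.
Then f(3) = 34.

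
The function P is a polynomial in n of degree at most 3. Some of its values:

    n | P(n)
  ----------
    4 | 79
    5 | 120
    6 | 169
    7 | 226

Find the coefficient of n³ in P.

First differences: 41, 49, 57. Second differences: 8, 8.
Level-2 differences are constant, so P has degree 2.
Fitting a degree-2 polynomial gives P(n) = 4n² + 5n - 5.
The coefficient of n³ is 0.

0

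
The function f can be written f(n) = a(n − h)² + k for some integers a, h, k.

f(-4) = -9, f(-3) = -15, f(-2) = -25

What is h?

First differences -6, -10; second difference -4 = 2a, so a = -2.
Expanding, the n-coefficient is −2ah = 4h; matching it to the data gives h = -5, and then k = -7.
So f(n) = -2(n + 5)² − 7.
Hence h = -5.

-5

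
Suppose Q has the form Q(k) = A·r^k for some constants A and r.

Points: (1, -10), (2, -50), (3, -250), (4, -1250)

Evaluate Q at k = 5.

-6250

Consecutive ratio: -50/(-10) = 5, and -250/(-50) = 5, so r = 5.
Then A·5^1 = -10 gives A = -2, and Q(k) = -2·5^k.
Q(5) = -2·5^5 = -6250.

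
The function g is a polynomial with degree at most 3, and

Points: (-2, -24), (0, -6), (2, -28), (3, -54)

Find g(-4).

Write g(t) = at³ + bt² + ct + d; the 4 given values yield a linear system in the 4 coefficients.
Solving, the leading coefficient vanishes, and g(t) = -5t² - t - 6.
Then g(-4) = -82.

-82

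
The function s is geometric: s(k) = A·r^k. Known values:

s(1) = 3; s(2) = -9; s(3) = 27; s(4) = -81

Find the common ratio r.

-3

Consecutive ratio: -9/3 = -3, and 27/(-9) = -3, so r = -3.
Then A·(-3)^1 = 3 gives A = -1, and s(k) = -1·(-3)^k.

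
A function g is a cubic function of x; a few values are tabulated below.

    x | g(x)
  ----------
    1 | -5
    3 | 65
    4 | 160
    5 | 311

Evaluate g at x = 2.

14

Write g(x) = ax³ + bx² + cx + d; the 4 given values yield a linear system in the 4 coefficients.
Solving, g(x) = 2x³ + 4x² - 7x - 4.
Then g(2) = 14.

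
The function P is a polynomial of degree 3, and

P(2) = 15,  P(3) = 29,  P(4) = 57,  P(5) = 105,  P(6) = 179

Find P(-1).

-3

First differences: 14, 28, 48, 74. Second differences: 14, 20, 26. Third differences: 6, 6.
Level-3 differences are constant, so P has degree 3.
Fitting a degree-3 polynomial gives P(n) = n³ - 2n² + 5n + 5.
Then P(-1) = -3.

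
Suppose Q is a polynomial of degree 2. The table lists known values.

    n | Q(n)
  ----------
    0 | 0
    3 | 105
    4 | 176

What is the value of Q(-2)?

Write Q(n) = an² + bn + c; the 3 given values yield a linear system in the 3 coefficients.
Solving, Q(n) = 9n² + 8n.
Then Q(-2) = 20.

20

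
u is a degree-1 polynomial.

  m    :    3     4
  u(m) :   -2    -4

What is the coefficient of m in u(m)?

-2

Write u(m) = am + b; the 2 given values yield a linear system in the 2 coefficients.
Solving, u(m) = -2m + 4.
The coefficient of m is -2.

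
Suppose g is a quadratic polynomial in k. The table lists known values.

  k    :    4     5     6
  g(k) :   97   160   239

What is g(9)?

Write g(k) = ak² + bk + c; the 3 given values yield a linear system in the 3 coefficients.
Solving, g(k) = 8k² - 9k + 5.
Then g(9) = 572.

572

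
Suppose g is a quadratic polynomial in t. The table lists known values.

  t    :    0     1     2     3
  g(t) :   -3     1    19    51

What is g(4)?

97

First differences: 4, 18, 32. Second differences: 14, 14.
Level-2 differences are constant, so g has degree 2.
Fitting a degree-2 polynomial gives g(t) = 7t² - 3t - 3.
Then g(4) = 97.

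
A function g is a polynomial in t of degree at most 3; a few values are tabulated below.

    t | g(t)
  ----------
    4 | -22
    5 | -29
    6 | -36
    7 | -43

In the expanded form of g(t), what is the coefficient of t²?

0

First differences: -7, -7, -7.
Level-1 differences are constant, so g has degree 1.
Fitting a degree-1 polynomial gives g(t) = -7t + 6.
The coefficient of t² is 0.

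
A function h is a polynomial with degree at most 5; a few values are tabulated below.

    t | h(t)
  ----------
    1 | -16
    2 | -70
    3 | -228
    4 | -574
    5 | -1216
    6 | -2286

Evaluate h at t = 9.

First differences: -54, -158, -346, -642, -1070. Second differences: -104, -188, -296, -428. Third differences: -84, -108, -132. Fourth differences: -24, -24.
Level-4 differences are constant, so h has degree 4.
Fitting a degree-4 polynomial gives h(t) = -t^4 - 4t³ - 3t² - 2t - 6.
Then h(9) = -9744.

-9744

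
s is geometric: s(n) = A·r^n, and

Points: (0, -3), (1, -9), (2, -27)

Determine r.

3

Consecutive ratio: -9/(-3) = 3, and -27/(-9) = 3, so r = 3.
Then A·3^0 = -3 gives A = -3, and s(n) = -3·3^n.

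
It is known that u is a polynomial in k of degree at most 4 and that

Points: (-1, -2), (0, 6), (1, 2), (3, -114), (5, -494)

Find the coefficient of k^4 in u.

0

Write u(k) = ak^4 + bk³ + ck² + dk + e; the 5 given values yield a linear system in the 5 coefficients.
Solving, the leading coefficient vanishes, and u(k) = -3k³ - 6k² + 5k + 6.
The coefficient of k^4 is 0.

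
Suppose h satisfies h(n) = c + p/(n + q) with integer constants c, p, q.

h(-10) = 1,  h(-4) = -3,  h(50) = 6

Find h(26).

7

(h(n) − c)(n + q) = p for each data point; the three points give a linear system in c and q, then p follows.
Solving: c = 5, q = -2, p = 48, so h(n) = 5 + 48/(n − 2).
Then h(26) = 5 + 48/24 = 7.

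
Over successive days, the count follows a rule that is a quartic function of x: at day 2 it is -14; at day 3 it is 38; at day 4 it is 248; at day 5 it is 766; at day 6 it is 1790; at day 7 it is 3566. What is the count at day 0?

Write the value at x as T(x).
First differences: 52, 210, 518, 1024, 1776. Second differences: 158, 308, 506, 752. Third differences: 150, 198, 246. Fourth differences: 48, 48.
Level-4 differences are constant, so T has degree 4.
Fitting a degree-4 polynomial gives T(x) = 2x^4 - 3x³ - 4x² - x - 4.
Then T(0) = -4.

-4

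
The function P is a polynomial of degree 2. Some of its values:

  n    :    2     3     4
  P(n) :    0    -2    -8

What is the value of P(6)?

Write P(n) = an² + bn + c; the 3 given values yield a linear system in the 3 coefficients.
Solving, P(n) = -2n² + 8n - 8.
Then P(6) = -32.

-32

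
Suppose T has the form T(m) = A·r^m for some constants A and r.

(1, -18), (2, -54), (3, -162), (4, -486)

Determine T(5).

-1458

Consecutive ratio: -54/(-18) = 3, and -162/(-54) = 3, so r = 3.
Then A·3^1 = -18 gives A = -6, and T(m) = -6·3^m.
T(5) = -6·3^5 = -1458.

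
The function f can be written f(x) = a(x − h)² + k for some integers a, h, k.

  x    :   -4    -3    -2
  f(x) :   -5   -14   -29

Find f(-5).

First differences -9, -15; second difference -6 = 2a, so a = -3.
Expanding, the x-coefficient is −2ah = 6h; matching it to the data gives h = -5, and then k = -2.
So f(x) = -3(x + 5)² − 2.
f(-5) = -3·0² − 2 = -2.

-2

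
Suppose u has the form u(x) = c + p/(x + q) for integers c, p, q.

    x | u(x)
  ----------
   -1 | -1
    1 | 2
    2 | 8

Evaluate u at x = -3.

-2

(u(x) − c)(x + q) = p for each data point; the three points give a linear system in c and q, then p follows.
Solving: c = -4, q = -3, p = -12, so u(x) = -4 − 12/(x − 3).
Then u(-3) = -4 − 12/(-6) = -2.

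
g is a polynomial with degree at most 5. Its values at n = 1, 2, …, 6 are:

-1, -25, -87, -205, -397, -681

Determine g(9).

-2265

First differences: -24, -62, -118, -192, -284. Second differences: -38, -56, -74, -92. Third differences: -18, -18, -18.
Level-3 differences are constant, so g has degree 3.
Fitting a degree-3 polynomial gives g(n) = -3n³ - n² + 3.
Then g(9) = -2265.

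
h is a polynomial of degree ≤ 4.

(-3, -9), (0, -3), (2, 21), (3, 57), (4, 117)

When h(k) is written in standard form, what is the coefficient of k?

Write h(k) = ak^4 + bk³ + ck² + dk + e; the 5 given values yield a linear system in the 5 coefficients.
Solving, the leading coefficient vanishes, and h(k) = k³ + 3k² + 2k - 3.
The coefficient of k is 2.

2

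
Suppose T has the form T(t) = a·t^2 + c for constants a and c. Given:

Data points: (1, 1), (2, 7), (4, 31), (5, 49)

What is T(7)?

From T(1) = 1 and T(2) = 7: 1a + c = 1 and 4a + c = 7.
Subtracting: 3a = 6, so a = 2; then c = 1 − 2·1 = -1.
So T(t) = 2t² − 1, and T(7) = 97.

97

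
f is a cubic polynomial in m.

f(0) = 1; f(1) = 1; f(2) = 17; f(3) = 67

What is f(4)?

169

Write f(m) = am³ + bm² + cm + d; the 4 given values yield a linear system in the 4 coefficients.
Solving, f(m) = 3m³ - m² - 2m + 1.
Then f(4) = 169.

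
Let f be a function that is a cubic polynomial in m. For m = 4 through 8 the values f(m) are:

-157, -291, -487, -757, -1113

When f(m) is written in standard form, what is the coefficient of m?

-3

First differences: -134, -196, -270, -356. Second differences: -62, -74, -86. Third differences: -12, -12.
Level-3 differences are constant, so f has degree 3.
Fitting a degree-3 polynomial gives f(m) = -2m³ - m² - 3m - 1.
The coefficient of m is -3.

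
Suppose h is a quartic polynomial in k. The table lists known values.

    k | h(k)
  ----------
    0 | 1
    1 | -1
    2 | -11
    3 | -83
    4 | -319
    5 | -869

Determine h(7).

-3751

Write h(k) = ak^4 + bk³ + ck² + dk + e; the 6 given values yield a linear system in the 5 coefficients.
Solving, h(k) = -2k^4 + 3k³ + k² - 4k + 1.
Then h(7) = -3751.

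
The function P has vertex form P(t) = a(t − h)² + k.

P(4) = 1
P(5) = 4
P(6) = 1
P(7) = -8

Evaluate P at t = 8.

First differences 3, -3, -9; second difference -6 = 2a, so a = -3.
Expanding, the t-coefficient is −2ah = 6h; matching it to the data gives h = 5, and then k = 4.
So P(t) = -3(t − 5)² + 4.
P(8) = -3·3² + 4 = -23.

-23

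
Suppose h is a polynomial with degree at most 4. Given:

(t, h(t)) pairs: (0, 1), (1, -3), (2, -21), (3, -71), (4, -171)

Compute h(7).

-951

Write h(t) = at^4 + bt³ + ct² + dt + e; the 5 given values yield a linear system in the 5 coefficients.
Solving, the leading coefficient vanishes, and h(t) = -3t³ + 2t² - 3t + 1.
Then h(7) = -951.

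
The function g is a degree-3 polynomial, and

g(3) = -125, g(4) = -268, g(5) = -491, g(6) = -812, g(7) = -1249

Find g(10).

Write g(t) = at³ + bt² + ct + d; the 5 given values yield a linear system in the 4 coefficients.
Solving, g(t) = -3t³ - 4t² - 4t + 4.
Then g(10) = -3436.

-3436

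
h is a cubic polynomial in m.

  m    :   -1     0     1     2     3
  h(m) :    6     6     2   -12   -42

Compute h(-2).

8

Write h(m) = am³ + bm² + cm + d; the 5 given values yield a linear system in the 4 coefficients.
Solving, h(m) = -m³ - 2m² - m + 6.
Then h(-2) = 8.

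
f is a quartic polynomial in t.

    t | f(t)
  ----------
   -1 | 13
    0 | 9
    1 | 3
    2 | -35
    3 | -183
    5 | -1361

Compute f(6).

-2787

Write f(t) = at^4 + bt³ + ct² + dt + e; the 6 given values yield a linear system in the 5 coefficients.
Solving, f(t) = -2t^4 - t³ + t² - 4t + 9.
Then f(6) = -2787.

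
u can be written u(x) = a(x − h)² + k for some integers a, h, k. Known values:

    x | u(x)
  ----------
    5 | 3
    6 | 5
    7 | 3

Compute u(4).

-3

First differences 2, -2; second difference -4 = 2a, so a = -2.
Expanding, the x-coefficient is −2ah = 4h; matching it to the data gives h = 6, and then k = 5.
So u(x) = -2(x − 6)² + 5.
u(4) = -2·(-2)² + 5 = -3.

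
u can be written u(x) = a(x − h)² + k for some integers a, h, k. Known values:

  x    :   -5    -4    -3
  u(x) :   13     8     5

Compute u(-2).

4

First differences -5, -3; second difference 2 = 2a, so a = 1.
Expanding, the x-coefficient is −2ah = -2h; matching it to the data gives h = -2, and then k = 4.
So u(x) = 1(x + 2)² + 4.
u(-2) = 1·0² + 4 = 4.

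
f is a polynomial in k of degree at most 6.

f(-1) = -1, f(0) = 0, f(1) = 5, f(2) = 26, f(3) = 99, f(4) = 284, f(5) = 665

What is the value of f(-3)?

First differences: 1, 5, 21, 73, 185, 381. Second differences: 4, 16, 52, 112, 196. Third differences: 12, 36, 60, 84. Fourth differences: 24, 24, 24.
Level-4 differences are constant, so f has degree 4.
Fitting a degree-4 polynomial gives f(k) = k^4 + k² + 3k.
Then f(-3) = 81.

81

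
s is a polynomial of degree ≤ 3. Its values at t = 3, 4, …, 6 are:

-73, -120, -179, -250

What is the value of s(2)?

First differences: -47, -59, -71. Second differences: -12, -12.
Level-2 differences are constant, so s has degree 2.
Fitting a degree-2 polynomial gives s(t) = -6t² - 5t - 4.
Then s(2) = -38.

-38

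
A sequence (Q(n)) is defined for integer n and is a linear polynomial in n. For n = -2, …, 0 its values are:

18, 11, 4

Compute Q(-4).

First differences: -7, -7.
Level-1 differences are constant, so Q has degree 1.
Fitting a degree-1 polynomial gives Q(n) = -7n + 4.
Then Q(-4) = 32.

32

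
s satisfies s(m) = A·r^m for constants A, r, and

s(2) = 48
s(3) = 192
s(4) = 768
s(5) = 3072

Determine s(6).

Consecutive ratio: 192/48 = 4, and 768/192 = 4, so r = 4.
Then A·4^2 = 48 gives A = 3, and s(m) = 3·4^m.
s(6) = 3·4^6 = 12288.

12288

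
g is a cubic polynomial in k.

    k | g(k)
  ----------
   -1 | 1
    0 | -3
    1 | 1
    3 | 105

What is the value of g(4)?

241

Write g(k) = ak³ + bk² + ck + d; the 4 given values yield a linear system in the 4 coefficients.
Solving, g(k) = 3k³ + 4k² - 3k - 3.
Then g(4) = 241.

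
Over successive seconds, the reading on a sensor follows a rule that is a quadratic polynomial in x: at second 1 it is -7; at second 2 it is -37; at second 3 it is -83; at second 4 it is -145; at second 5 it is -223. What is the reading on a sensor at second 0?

7

Write the value at x as s(x).
First differences: -30, -46, -62, -78. Second differences: -16, -16, -16.
Level-2 differences are constant, so s has degree 2.
Fitting a degree-2 polynomial gives s(x) = -8x² - 6x + 7.
Then s(0) = 7.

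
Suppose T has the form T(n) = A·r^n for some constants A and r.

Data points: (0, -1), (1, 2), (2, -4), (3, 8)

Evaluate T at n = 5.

Consecutive ratio: 2/(-1) = -2, and -4/2 = -2, so r = -2.
Then A·(-2)^0 = -1 gives A = -1, and T(n) = -1·(-2)^n.
T(5) = -1·(-2)^5 = 32.

32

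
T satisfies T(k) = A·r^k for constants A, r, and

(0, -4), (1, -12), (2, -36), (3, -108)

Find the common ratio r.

3

Consecutive ratio: -12/(-4) = 3, and -36/(-12) = 3, so r = 3.
Then A·3^0 = -4 gives A = -4, and T(k) = -4·3^k.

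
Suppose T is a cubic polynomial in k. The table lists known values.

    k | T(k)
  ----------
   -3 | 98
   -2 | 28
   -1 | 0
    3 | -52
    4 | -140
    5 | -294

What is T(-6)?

Write T(k) = ak³ + bk² + ck + d; the 6 given values yield a linear system in the 4 coefficients.
Solving, T(k) = -3k³ + 3k² + 2k - 4.
Then T(-6) = 740.

740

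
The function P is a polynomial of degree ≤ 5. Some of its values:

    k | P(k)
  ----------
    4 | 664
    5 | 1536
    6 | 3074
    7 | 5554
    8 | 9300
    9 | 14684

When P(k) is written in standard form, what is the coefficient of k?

First differences: 872, 1538, 2480, 3746, 5384. Second differences: 666, 942, 1266, 1638. Third differences: 276, 324, 372. Fourth differences: 48, 48.
Level-4 differences are constant, so P has degree 4.
Fitting a degree-4 polynomial gives P(k) = 2k^4 + 2k³ + k² + 3k - 4.
The coefficient of k is 3.

3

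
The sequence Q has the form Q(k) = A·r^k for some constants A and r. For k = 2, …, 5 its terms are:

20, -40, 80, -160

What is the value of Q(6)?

Consecutive ratio: -40/20 = -2, and 80/(-40) = -2, so r = -2.
Then A·(-2)^2 = 20 gives A = 5, and Q(k) = 5·(-2)^k.
Q(6) = 5·(-2)^6 = 320.

320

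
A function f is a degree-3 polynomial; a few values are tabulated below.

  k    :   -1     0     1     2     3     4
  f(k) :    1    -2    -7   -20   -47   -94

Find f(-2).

8

First differences: -3, -5, -13, -27, -47. Second differences: -2, -8, -14, -20. Third differences: -6, -6, -6.
Level-3 differences are constant, so f has degree 3.
Fitting a degree-3 polynomial gives f(k) = -k³ - k² - 3k - 2.
Then f(-2) = 8.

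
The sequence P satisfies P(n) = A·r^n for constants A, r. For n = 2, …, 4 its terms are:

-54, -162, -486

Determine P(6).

Consecutive ratio: -162/(-54) = 3, and -486/(-162) = 3, so r = 3.
Then A·3^2 = -54 gives A = -6, and P(n) = -6·3^n.
P(6) = -6·3^6 = -4374.

-4374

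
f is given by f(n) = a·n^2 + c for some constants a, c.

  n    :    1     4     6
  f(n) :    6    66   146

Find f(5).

From f(1) = 6 and f(4) = 66: 1a + c = 6 and 16a + c = 66.
Subtracting: 15a = 60, so a = 4; then c = 6 − 4·1 = 2.
So f(n) = 4n² + 2, and f(5) = 102.

102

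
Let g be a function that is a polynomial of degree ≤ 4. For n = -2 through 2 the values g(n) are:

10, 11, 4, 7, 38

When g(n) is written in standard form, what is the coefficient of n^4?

First differences: 1, -7, 3, 31. Second differences: -8, 10, 28. Third differences: 18, 18.
Level-3 differences are constant, so g has degree 3.
Fitting a degree-3 polynomial gives g(n) = 3n³ + 5n² - 5n + 4.
The coefficient of n^4 is 0.

0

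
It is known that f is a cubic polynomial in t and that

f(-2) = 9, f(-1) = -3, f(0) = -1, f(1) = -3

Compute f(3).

Write f(t) = at³ + bt² + ct + d; the 4 given values yield a linear system in the 4 coefficients.
Solving, f(t) = -3t³ - 2t² + 3t - 1.
Then f(3) = -91.

-91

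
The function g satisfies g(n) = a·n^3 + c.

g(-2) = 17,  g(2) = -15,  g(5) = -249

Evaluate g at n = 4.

-127

From g(-2) = 17 and g(2) = -15: -8a + c = 17 and 8a + c = -15.
Subtracting: 16a = -32, so a = -2; then c = 17 − (-2)·(-8) = 1.
So g(n) = -2n³ + 1, and g(4) = -127.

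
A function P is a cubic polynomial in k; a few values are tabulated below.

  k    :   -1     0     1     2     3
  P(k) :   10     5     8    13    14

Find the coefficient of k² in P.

Write P(k) = ak³ + bk² + ck + d; the 5 given values yield a linear system in the 4 coefficients.
Solving, P(k) = -k³ + 4k² + 5.
The coefficient of k² is 4.

4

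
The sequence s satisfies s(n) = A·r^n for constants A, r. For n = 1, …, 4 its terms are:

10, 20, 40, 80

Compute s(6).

Consecutive ratio: 20/10 = 2, and 40/20 = 2, so r = 2.
Then A·2^1 = 10 gives A = 5, and s(n) = 5·2^n.
s(6) = 5·2^6 = 320.

320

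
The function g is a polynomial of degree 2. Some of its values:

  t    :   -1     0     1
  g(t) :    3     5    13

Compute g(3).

Write g(t) = at² + bt + c; the 3 given values yield a linear system in the 3 coefficients.
Solving, g(t) = 3t² + 5t + 5.
Then g(3) = 47.

47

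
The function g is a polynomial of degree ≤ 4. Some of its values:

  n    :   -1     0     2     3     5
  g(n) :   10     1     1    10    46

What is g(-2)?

Write g(n) = an^4 + bn³ + cn² + dn + e; the 5 given values yield a linear system in the 5 coefficients.
Solving, the top 2 coefficients vanish, and g(n) = 3n² - 6n + 1.
Then g(-2) = 25.

25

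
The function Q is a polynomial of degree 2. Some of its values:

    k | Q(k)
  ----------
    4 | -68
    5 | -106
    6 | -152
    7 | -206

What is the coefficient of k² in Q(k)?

Write Q(k) = ak² + bk + c; the 4 given values yield a linear system in the 3 coefficients.
Solving, Q(k) = -4k² - 2k + 4.
The coefficient of k² is -4.

-4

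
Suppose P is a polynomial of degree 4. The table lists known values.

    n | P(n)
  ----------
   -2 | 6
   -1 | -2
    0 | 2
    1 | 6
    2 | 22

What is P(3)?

86

Write P(n) = an^4 + bn³ + cn² + dn + e; the 5 given values yield a linear system in the 5 coefficients.
Solving, P(n) = n^4 - n² + 4n + 2.
Then P(3) = 86.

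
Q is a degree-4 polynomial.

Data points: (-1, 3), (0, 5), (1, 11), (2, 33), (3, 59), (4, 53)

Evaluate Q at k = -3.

-157

Write Q(k) = ak^4 + bk³ + ck² + dk + e; the 6 given values yield a linear system in the 5 coefficients.
Solving, Q(k) = -k^4 + 4k³ + 3k² + 5.
Then Q(-3) = -157.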